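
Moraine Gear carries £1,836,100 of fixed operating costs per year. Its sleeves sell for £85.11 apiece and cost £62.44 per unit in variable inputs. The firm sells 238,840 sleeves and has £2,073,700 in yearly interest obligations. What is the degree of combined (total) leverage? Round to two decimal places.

Total contribution margin = 238,840 × £22.67 = £5,414,502.80.
Operating income = contribution − fixed costs = £5,414,502.80 − £1,836,100 = £3,578,402.80. Interest = £2,073,700.00.
DOL = £5,414,502.80 ÷ £3,578,402.80 = 1.5131; DFL = £3,578,402.80 ÷ £1,504,702.80 = 2.3781.
Combined leverage = 1.5131 × 2.3781 = 3.5983.

3.60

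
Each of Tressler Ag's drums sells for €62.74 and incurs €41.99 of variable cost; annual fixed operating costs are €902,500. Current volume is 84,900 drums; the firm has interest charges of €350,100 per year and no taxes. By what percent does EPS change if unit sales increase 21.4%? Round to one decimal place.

+74.1%

At 84,900 units, contribution = 84,900 × €20.75 = €1,761,675.00.
Subtracting fixed costs: EBIT = €1,761,675.00 − €902,500 = €859,175.00.
After interest of €350,100.00, pre-tax earnings = €509,075.00.
DCL = total CM / (EBIT − I) = €1,761,675.00 / €509,075.00 = 3.4605.
EPS therefore changes by 3.4605 × (+21.4%) = +74.1%.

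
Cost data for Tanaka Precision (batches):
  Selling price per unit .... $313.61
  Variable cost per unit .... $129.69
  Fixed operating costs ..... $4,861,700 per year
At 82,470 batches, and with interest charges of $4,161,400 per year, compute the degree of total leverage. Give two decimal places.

At 82,470 units, contribution = 82,470 × $183.92 = $15,167,882.40.
Operating income = contribution − fixed costs = $15,167,882.40 − $4,861,700 = $10,306,182.40. Interest = $4,161,400.00, so EBIT − I = $6,144,782.40.
DCL = contribution ÷ (EBIT − I) = $15,167,882.40 ÷ $6,144,782.40 = 2.4684.

2.47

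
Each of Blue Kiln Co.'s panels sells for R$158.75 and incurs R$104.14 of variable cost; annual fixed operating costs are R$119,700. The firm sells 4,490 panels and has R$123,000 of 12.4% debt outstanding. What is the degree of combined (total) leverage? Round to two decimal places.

At 4,490 units, contribution = 4,490 × R$54.61 = R$245,198.90.
EBIT = R$245,198.90 − R$119,700 = R$125,498.90. Interest = R$15,252.00.
DOL = R$245,198.90 ÷ R$125,498.90 = 1.9538; DFL = R$125,498.90 ÷ R$110,246.90 = 1.1383.
Combined leverage = 1.9538 × 1.1383 = 2.2240.

2.22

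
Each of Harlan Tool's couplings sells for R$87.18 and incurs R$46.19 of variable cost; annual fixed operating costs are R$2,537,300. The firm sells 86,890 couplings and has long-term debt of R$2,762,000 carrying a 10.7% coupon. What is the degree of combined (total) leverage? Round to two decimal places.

4.89

Total contribution margin = 86,890 × R$40.99 = R$3,561,621.10.
Subtracting fixed costs: EBIT = R$3,561,621.10 − R$2,537,300 = R$1,024,321.10. Interest = R$295,534.00, so EBIT − I = R$728,787.10.
DCL = contribution ÷ (EBIT − I) = R$3,561,621.10 ÷ R$728,787.10 = 4.8871.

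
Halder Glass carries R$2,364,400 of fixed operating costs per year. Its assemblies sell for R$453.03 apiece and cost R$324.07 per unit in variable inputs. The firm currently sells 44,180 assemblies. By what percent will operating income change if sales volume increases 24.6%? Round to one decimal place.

+42.1%

Total contribution margin = 44,180 × R$128.96 = R$5,697,452.80.
EBIT = R$5,697,452.80 − R$2,364,400 = R$3,333,052.80.
So DOL = total CM / EBIT = R$5,697,452.80 / R$3,333,052.80 = 1.7094.
%ΔEBIT = DOL × %ΔSales = 1.7094 × +24.6% = +42.1%.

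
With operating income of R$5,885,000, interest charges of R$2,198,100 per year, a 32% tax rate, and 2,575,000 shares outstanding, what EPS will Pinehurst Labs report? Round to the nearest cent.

Pre-tax income = R$5,885,000 − R$2,198,100.00 = R$3,686,900.00.
Net income = R$3,686,900.00 × (1 − 0.32) = R$2,507,092.00.
EPS = R$2,507,092.00 ÷ 2,575,000 = R$0.97.

R$0.97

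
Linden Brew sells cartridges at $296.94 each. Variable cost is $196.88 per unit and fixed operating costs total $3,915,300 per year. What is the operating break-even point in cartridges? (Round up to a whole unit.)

39,130 cartridges

Unit CM = price − variable cost = $296.94 − $196.88 = $100.06.
Break-even volume = fixed costs ÷ CM per unit = $3,915,300 ÷ $100.06 = 39,129.52, so 39,130 cartridges.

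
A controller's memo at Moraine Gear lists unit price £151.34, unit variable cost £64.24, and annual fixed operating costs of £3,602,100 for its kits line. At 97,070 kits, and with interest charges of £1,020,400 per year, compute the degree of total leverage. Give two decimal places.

Contribution at this volume is 97,070 × £87.10 = £8,454,797.00.
Subtracting fixed costs: EBIT = £8,454,797.00 − £3,602,100 = £4,852,697.00. Interest = £1,020,400.00, so EBIT − I = £3,832,297.00.
DCL = contribution ÷ (EBIT − I) = £8,454,797.00 ÷ £3,832,297.00 = 2.2062.

2.21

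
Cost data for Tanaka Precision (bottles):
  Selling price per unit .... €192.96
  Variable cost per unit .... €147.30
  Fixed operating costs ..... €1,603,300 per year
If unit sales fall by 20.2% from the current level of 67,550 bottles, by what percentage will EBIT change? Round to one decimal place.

Contribution at this volume is 67,550 × €45.66 = €3,084,333.00.
EBIT = €3,084,333.00 − €1,603,300 = €1,481,033.00.
So DOL = total CM / EBIT = €3,084,333.00 / €1,481,033.00 = 2.0826.
%ΔEBIT = DOL × %ΔSales = 2.0826 × -20.2% = -42.1%.

-42.1%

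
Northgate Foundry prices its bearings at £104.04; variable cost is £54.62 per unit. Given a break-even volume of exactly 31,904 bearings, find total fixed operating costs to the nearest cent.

£1,576,695.68

Contribution margin per unit = £104.04 − £54.62 = £49.42.
Fixed costs = break-even units × CM = 31,904 × £49.42 = £1,576,695.68.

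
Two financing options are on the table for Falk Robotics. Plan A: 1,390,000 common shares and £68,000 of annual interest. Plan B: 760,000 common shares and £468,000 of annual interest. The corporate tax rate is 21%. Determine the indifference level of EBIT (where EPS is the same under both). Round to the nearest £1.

At indifference, (EBIT − 68,000)(1 − t)/1,390,000 = (EBIT − 468,000)(1 − t)/760,000.
The (1 − t) factor cancels: (EBIT − 68,000) × 760,000 = (EBIT − 468,000) × 1,390,000.
Solving, EBIT = (468,000·1,390,000 − 68,000·760,000) / (1,390,000 − 760,000) = 598,840,000,000 / 630,000 = 950,539.68.

£950,540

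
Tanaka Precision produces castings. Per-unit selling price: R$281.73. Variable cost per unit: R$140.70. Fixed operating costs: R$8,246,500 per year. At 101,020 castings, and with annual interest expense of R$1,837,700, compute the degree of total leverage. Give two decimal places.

3.42

At 101,020 units, contribution = 101,020 × R$141.03 = R$14,246,850.60.
Operating income = contribution − fixed costs = R$14,246,850.60 − R$8,246,500 = R$6,000,350.60. Interest = R$1,837,700.00.
DOL = R$14,246,850.60 ÷ R$6,000,350.60 = 2.3743; DFL = R$6,000,350.60 ÷ R$4,162,650.60 = 1.4415.
DCL = DOL × DFL = 2.3743 × 1.4415 = 3.4226.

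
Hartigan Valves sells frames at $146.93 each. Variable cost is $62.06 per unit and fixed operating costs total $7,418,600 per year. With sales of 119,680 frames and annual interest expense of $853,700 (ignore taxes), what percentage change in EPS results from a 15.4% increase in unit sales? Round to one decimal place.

+83.0%

Contribution at this volume is 119,680 × $84.87 = $10,157,241.60.
EBIT = $10,157,241.60 − $7,418,600 = $2,738,641.60.
Interest = $853,700.00, so EBIT − I = $1,884,941.60.
DCL = total CM / (EBIT − I) = $10,157,241.60 / $1,884,941.60 = 5.3886.
EPS therefore changes by 5.3886 × (+15.4%) = +83.0%.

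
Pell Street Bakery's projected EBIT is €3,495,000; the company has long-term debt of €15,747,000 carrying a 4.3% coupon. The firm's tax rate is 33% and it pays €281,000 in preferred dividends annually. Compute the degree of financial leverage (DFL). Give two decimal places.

1.46

Annual interest charges come to €677,121.00.
Pre-tax preferred-dividend burden = €281,000 ÷ (1 − 0.33) = €419,402.99.
DFL = EBIT ÷ [EBIT − I − D_p/(1−t)] = €3,495,000 ÷ [€3,495,000 − €677,121.00 − €419,402.99] = €3,495,000 ÷ €2,398,476.01 = 1.4572.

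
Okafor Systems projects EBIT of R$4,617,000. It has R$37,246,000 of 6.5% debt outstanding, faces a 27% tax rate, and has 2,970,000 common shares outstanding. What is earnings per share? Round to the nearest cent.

Pre-tax income = R$4,617,000 − R$2,420,990.00 = R$2,196,010.00.
After tax at 27%: net income = R$2,196,010.00 × 0.73 = R$1,603,087.30.
EPS = R$1,603,087.30 ÷ 2,970,000 = R$0.54.

R$0.54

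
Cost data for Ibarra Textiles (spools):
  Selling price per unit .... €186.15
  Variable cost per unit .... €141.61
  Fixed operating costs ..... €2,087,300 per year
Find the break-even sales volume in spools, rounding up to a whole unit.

46,864 spools

Contribution margin per unit = €186.15 − €141.61 = €44.54.
Units to break even: €2,087,300 ÷ €44.54 = 46,863.49, rounded up to 46,864.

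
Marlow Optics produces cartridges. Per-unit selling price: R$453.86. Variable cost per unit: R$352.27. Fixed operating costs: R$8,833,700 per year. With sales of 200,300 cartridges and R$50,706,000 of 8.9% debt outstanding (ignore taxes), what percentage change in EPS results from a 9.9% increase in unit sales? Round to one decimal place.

+28.8%

Total contribution margin = 200,300 × R$101.59 = R$20,348,477.00.
Subtracting fixed costs: EBIT = R$20,348,477.00 − R$8,833,700 = R$11,514,777.00.
After interest of R$4,512,834.00, pre-tax earnings = R$7,001,943.00.
DCL = total CM / (EBIT − I) = R$20,348,477.00 / R$7,001,943.00 = 2.9061.
%ΔEPS = DCL × %ΔSales = 2.9061 × +9.9% = +28.8%.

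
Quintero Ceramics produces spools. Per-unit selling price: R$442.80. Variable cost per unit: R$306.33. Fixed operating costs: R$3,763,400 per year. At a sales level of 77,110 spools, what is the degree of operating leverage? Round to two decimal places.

1.56

Contribution at this volume is 77,110 × R$136.47 = R$10,523,201.70.
Subtracting fixed costs: EBIT = R$10,523,201.70 − R$3,763,400 = R$6,759,801.70.
Degree of operating leverage = R$10,523,201.70 / R$6,759,801.70 = 1.5567.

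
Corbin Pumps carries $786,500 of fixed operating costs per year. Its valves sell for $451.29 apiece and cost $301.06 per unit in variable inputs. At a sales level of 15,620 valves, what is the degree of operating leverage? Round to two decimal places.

1.50

Contribution at this volume is 15,620 × $150.23 = $2,346,592.60.
Subtracting fixed costs: EBIT = $2,346,592.60 − $786,500 = $1,560,092.60.
So DOL = total CM / EBIT = $2,346,592.60 / $1,560,092.60 = 1.5041.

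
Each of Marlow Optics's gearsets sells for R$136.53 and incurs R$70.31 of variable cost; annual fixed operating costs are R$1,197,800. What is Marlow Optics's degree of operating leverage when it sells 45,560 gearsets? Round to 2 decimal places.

Total contribution margin = 45,560 × R$66.22 = R$3,016,983.20.
Subtracting fixed costs: EBIT = R$3,016,983.20 − R$1,197,800 = R$1,819,183.20.
So DOL = total CM / EBIT = R$3,016,983.20 / R$1,819,183.20 = 1.6584.

1.66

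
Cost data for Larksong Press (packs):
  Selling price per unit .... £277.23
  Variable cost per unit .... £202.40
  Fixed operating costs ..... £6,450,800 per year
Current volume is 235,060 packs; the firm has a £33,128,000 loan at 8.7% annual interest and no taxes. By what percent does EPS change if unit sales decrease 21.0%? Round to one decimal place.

At 235,060 units, contribution = 235,060 × £74.83 = £17,589,539.80.
Subtracting fixed costs: EBIT = £17,589,539.80 − £6,450,800 = £11,138,739.80.
Interest = £2,882,136.00, so EBIT − I = £8,256,603.80.
Degree of combined leverage = contribution ÷ (EBIT − I) = £17,589,539.80 ÷ £8,256,603.80 = 2.1304.
EPS therefore changes by 2.1304 × (-21.0%) = -44.7%.

-44.7%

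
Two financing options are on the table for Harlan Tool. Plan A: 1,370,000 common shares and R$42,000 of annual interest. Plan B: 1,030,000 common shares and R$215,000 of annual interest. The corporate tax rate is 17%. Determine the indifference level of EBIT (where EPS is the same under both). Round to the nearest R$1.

R$739,088

Set EPS_A = EPS_B: (EBIT − R$42,000)(1 − 0.17) ÷ 1,370,000 = (EBIT − R$215,000)(1 − 0.17) ÷ 1,030,000.
Cancelling (1 − t) and cross-multiplying: 1,030,000·(EBIT − 42,000) = 1,370,000·(EBIT − 215,000).
EBIT × (1,370,000 − 1,030,000) = 215,000 × 1,370,000 − 42,000 × 1,030,000 = 251,290,000,000, so EBIT = 251,290,000,000 ÷ 340,000 = 739,088.24.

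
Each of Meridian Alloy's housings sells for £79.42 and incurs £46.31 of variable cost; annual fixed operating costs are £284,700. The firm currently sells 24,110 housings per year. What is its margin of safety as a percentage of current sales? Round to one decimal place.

64.3%

Unit CM = price − variable cost = £79.42 − £46.31 = £33.11. Break-even units = £284,700 ÷ £33.11 = 8,598.61; break-even revenue = 8,598.61 × £79.42 = £682,901.66.
Actual sales revenue = 24,110 × £79.42 = £1,914,816.20.
Margin of safety = (£1,914,816.20 − £682,901.66) ÷ £1,914,816.20 = 64.3%.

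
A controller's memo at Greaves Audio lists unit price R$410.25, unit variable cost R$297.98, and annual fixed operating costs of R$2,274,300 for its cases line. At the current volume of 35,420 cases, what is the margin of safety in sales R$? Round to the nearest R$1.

Unit CM = price − variable cost = R$410.25 − R$297.98 = R$112.27. Break-even units = R$2,274,300 ÷ R$112.27 = 20,257.42; break-even revenue = 20,257.42 × R$410.25 = R$8,310,604.57.
Actual sales revenue = 35,420 × R$410.25 = R$14,531,055.00.
Margin of safety = R$14,531,055.00 − R$8,310,604.57 = R$6,220,450.

R$6,220,450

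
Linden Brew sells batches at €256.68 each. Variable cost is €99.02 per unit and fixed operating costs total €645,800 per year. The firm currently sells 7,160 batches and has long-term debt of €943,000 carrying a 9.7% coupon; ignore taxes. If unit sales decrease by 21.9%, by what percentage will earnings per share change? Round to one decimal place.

-63.1%

Total contribution margin = 7,160 × €157.66 = €1,128,845.60.
EBIT = €1,128,845.60 − €645,800 = €483,045.60.
Interest = €91,471.00, so EBIT − I = €391,574.60.
DCL = total CM / (EBIT − I) = €1,128,845.60 / €391,574.60 = 2.8828.
%ΔEPS = DCL × %ΔSales = 2.8828 × -21.9% = -63.1%.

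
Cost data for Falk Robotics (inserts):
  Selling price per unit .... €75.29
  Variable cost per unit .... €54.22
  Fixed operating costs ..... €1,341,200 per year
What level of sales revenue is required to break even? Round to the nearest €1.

€4,792,546

CM per unit = €75.29 − €54.22 = €21.07; CM ratio = €21.07 / €75.29 = 0.2799.
Break-even revenue = fixed costs × price ÷ CM = €1,341,200 × €75.29 ÷ €21.07 = €4,792,546.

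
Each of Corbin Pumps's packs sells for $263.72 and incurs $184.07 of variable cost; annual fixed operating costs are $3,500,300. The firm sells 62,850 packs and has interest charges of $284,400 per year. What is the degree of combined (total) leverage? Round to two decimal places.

4.10

Total contribution margin = 62,850 × $79.65 = $5,006,002.50.
Subtracting fixed costs: EBIT = $5,006,002.50 − $3,500,300 = $1,505,702.50. Interest = $284,400.00.
DOL = $5,006,002.50 ÷ $1,505,702.50 = 3.3247; DFL = $1,505,702.50 ÷ $1,221,302.50 = 1.2329.
Combined leverage = 3.3247 × 1.2329 = 4.0990.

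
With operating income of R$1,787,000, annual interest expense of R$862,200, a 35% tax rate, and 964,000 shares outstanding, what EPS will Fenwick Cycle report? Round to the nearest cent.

Pre-tax income = R$1,787,000 − R$862,200.00 = R$924,800.00.
After tax at 35%: net income = R$924,800.00 × 0.65 = R$601,120.00.
Per share: R$601,120.00 / 964,000 shares = R$0.62.

R$0.62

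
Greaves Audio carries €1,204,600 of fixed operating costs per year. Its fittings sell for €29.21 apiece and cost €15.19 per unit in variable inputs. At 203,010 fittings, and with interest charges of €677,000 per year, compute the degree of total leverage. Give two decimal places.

2.95

At 203,010 units, contribution = 203,010 × €14.02 = €2,846,200.20.
EBIT = €2,846,200.20 − €1,204,600 = €1,641,600.20. Interest = €677,000.00, so EBIT − I = €964,600.20.
DCL = contribution ÷ (EBIT − I) = €2,846,200.20 ÷ €964,600.20 = 2.9507.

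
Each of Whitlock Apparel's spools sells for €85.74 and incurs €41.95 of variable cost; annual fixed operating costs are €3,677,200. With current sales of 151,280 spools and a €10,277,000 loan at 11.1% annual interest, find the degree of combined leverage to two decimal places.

At 151,280 units, contribution = 151,280 × €43.79 = €6,624,551.20.
EBIT = €6,624,551.20 − €3,677,200 = €2,947,351.20. Interest = €1,140,747.00.
DOL = €6,624,551.20 ÷ €2,947,351.20 = 2.2476; DFL = €2,947,351.20 ÷ €1,806,604.20 = 1.6314.
Combined leverage = 2.2476 × 1.6314 = 3.6667.

3.67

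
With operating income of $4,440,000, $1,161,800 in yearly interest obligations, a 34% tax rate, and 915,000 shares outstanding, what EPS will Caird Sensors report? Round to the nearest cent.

Interest = $1,161,800.00, so EBT = $4,440,000 − $1,161,800.00 = $3,278,200.00.
Net income = $3,278,200.00 × (1 − 0.34) = $2,163,612.00.
EPS = $2,163,612.00 ÷ 915,000 = $2.36.

$2.36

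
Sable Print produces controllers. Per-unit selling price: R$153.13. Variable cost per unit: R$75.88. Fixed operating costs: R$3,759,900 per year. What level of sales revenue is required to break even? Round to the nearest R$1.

R$7,453,120

Contribution margin per unit = R$153.13 − R$75.88 = R$77.25, a CM ratio of R$77.25 ÷ R$153.13 = 0.5045.
Break-even sales = FC ÷ CM ratio = R$3,759,900 × R$153.13 / R$77.25 = R$7,453,120.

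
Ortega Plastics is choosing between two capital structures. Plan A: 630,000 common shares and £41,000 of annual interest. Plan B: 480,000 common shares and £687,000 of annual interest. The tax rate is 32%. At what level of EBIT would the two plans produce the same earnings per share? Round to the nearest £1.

£2,754,200

Set EPS_A = EPS_B: (EBIT − £41,000)(1 − 0.32) ÷ 630,000 = (EBIT − £687,000)(1 − 0.32) ÷ 480,000.
Cancelling (1 − t) and cross-multiplying: 480,000·(EBIT − 41,000) = 630,000·(EBIT − 687,000).
Solving, EBIT = (687,000·630,000 − 41,000·480,000) / (630,000 − 480,000) = 413,130,000,000 / 150,000 = 2,754,200.00.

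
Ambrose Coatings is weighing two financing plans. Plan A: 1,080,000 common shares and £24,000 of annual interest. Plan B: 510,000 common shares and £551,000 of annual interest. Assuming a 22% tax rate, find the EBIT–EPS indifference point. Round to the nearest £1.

Set EPS_A = EPS_B: (EBIT − £24,000)(1 − 0.22) ÷ 1,080,000 = (EBIT − £551,000)(1 − 0.22) ÷ 510,000.
Cancelling (1 − t) and cross-multiplying: 510,000·(EBIT − 24,000) = 1,080,000·(EBIT − 551,000).
Solving, EBIT = (551,000·1,080,000 − 24,000·510,000) / (1,080,000 − 510,000) = 582,840,000,000 / 570,000 = 1,022,526.32.

£1,022,526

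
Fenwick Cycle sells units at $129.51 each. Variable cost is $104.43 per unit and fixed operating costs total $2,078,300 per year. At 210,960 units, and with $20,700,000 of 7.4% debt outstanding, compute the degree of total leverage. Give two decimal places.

3.15

Total contribution margin = 210,960 × $25.08 = $5,290,876.80.
EBIT = $5,290,876.80 − $2,078,300 = $3,212,576.80. Interest = $1,531,800.00.
DOL = $5,290,876.80 ÷ $3,212,576.80 = 1.6469; DFL = $3,212,576.80 ÷ $1,680,776.80 = 1.9114.
Combined leverage = 1.6469 × 1.9114 = 3.1479.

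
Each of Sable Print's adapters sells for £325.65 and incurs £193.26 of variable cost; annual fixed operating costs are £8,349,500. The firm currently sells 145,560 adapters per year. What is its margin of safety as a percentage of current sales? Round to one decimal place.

56.7%

Each unit contributes £325.65 − £193.26 = £132.39. Break-even units = £8,349,500 ÷ £132.39 = 63,067.45; break-even revenue = 63,067.45 × £325.65 = £20,537,915.82.
Current sales = 145,560 × £325.65 = £47,401,614.00.
Margin of safety = (£47,401,614.00 − £20,537,915.82) ÷ £47,401,614.00 = 56.7%.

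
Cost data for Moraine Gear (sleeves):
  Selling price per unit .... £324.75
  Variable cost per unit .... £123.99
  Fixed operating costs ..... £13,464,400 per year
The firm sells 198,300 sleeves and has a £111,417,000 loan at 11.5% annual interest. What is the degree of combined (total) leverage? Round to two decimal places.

At 198,300 units, contribution = 198,300 × £200.76 = £39,810,708.00.
Operating income = contribution − fixed costs = £39,810,708.00 − £13,464,400 = £26,346,308.00. Interest = £12,812,955.00, so EBIT − I = £13,533,353.00.
DCL = contribution ÷ (EBIT − I) = £39,810,708.00 ÷ £13,533,353.00 = 2.9417.

2.94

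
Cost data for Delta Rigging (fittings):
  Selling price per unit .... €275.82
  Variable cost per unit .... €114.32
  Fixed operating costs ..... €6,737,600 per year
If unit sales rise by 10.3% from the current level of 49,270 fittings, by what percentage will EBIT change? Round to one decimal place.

+67.2%

At 49,270 units, contribution = 49,270 × €161.50 = €7,957,105.00.
Operating income = contribution − fixed costs = €7,957,105.00 − €6,737,600 = €1,219,505.00.
DOL = contribution ÷ EBIT = €7,957,105.00 ÷ €1,219,505.00 = 6.5249.
So EBIT moves 6.5249 × (+10.3%) = +67.2%.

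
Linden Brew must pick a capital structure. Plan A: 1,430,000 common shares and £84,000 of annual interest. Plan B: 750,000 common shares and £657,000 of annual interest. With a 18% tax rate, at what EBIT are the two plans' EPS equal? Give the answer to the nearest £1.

£1,288,985

At indifference, (EBIT − 84,000)(1 − t)/1,430,000 = (EBIT − 657,000)(1 − t)/750,000.
Cancelling (1 − t) and cross-multiplying: 750,000·(EBIT − 84,000) = 1,430,000·(EBIT − 657,000).
EBIT × (1,430,000 − 750,000) = 657,000 × 1,430,000 − 84,000 × 750,000 = 876,510,000,000, so EBIT = 876,510,000,000 ÷ 680,000 = 1,288,985.29.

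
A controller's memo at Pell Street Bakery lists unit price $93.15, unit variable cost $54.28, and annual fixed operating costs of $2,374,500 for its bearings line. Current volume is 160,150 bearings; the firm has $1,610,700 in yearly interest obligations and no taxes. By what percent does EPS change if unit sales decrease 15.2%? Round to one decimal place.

-42.2%

Total contribution margin = 160,150 × $38.87 = $6,225,030.50.
EBIT = $6,225,030.50 − $2,374,500 = $3,850,530.50.
After interest of $1,610,700.00, pre-tax earnings = $2,239,830.50.
DCL = total CM / (EBIT − I) = $6,225,030.50 / $2,239,830.50 = 2.7792.
%ΔEPS = DCL × %ΔSales = 2.7792 × -15.2% = -42.2%.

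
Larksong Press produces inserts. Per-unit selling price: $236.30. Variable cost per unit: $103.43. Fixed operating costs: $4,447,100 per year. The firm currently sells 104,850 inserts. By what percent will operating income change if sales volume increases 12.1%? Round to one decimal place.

+17.8%

At 104,850 units, contribution = 104,850 × $132.87 = $13,931,419.50.
EBIT = $13,931,419.50 − $4,447,100 = $9,484,319.50.
Degree of operating leverage = $13,931,419.50 / $9,484,319.50 = 1.4689.
Operating income changes by 1.4689 × +12.1% = +17.8%.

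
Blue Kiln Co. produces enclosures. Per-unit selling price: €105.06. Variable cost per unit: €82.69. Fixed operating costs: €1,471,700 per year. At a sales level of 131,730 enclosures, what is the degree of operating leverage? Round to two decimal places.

Total contribution margin = 131,730 × €22.37 = €2,946,800.10.
Operating income = contribution − fixed costs = €2,946,800.10 − €1,471,700 = €1,475,100.10.
Degree of operating leverage = €2,946,800.10 / €1,475,100.10 = 1.9977.

2.00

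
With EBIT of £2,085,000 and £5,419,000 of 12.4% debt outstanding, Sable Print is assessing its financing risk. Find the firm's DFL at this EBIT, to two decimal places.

Annual interest charges come to £671,956.00.
Degree of financial leverage = EBIT / (EBIT − interest) = £2,085,000 / £1,413,044.00 = 1.4755.

1.48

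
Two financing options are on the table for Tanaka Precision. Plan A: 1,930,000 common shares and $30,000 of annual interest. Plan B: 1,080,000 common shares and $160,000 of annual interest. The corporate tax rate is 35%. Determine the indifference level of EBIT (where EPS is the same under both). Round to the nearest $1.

$325,176

At indifference, (EBIT − 30,000)(1 − t)/1,930,000 = (EBIT − 160,000)(1 − t)/1,080,000.
Cancelling (1 − t) and cross-multiplying: 1,080,000·(EBIT − 30,000) = 1,930,000·(EBIT − 160,000).
Solving, EBIT = (160,000·1,930,000 − 30,000·1,080,000) / (1,930,000 − 1,080,000) = 276,400,000,000 / 850,000 = 325,176.47.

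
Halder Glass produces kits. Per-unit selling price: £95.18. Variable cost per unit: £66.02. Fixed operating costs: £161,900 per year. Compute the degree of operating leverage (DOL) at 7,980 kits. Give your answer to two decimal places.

Total contribution margin = 7,980 × £29.16 = £232,696.80.
Operating income = contribution − fixed costs = £232,696.80 − £161,900 = £70,796.80.
So DOL = total CM / EBIT = £232,696.80 / £70,796.80 = 3.2868.

3.29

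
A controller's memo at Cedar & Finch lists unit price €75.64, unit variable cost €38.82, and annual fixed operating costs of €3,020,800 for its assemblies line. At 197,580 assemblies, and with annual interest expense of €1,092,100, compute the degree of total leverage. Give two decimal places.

Contribution at this volume is 197,580 × €36.82 = €7,274,895.60.
EBIT = €7,274,895.60 − €3,020,800 = €4,254,095.60. Interest = €1,092,100.00, so EBIT − I = €3,161,995.60.
Degree of total leverage = total CM / (EBIT − interest) = €7,274,895.60 / €3,161,995.60 = 2.3007.

2.30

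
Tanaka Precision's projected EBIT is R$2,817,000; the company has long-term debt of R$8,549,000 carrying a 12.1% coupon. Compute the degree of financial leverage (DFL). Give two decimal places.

1.58

Interest = R$1,034,429.00.
Degree of financial leverage = EBIT / (EBIT − interest) = R$2,817,000 / R$1,782,571.00 = 1.5803.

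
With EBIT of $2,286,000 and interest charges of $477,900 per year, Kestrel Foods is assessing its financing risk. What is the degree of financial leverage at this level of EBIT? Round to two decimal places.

1.26

Annual interest charges come to $477,900.00.
DFL = EBIT ÷ (EBIT − I) = $2,286,000 ÷ ($2,286,000 − $477,900.00) = $2,286,000 ÷ $1,808,100.00 = 1.2643.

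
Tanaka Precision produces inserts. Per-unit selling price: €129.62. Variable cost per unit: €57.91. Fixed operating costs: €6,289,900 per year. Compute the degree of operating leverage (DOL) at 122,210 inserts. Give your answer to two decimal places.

3.54

Total contribution margin = 122,210 × €71.71 = €8,763,679.10.
EBIT = €8,763,679.10 − €6,289,900 = €2,473,779.10.
DOL = contribution ÷ EBIT = €8,763,679.10 ÷ €2,473,779.10 = 3.5426.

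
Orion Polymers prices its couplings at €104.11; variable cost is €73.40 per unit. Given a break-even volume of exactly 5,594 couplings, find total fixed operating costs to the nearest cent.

€171,791.74

Each unit contributes €104.11 − €73.40 = €30.71.
Fixed costs = break-even units × CM = 5,594 × €30.71 = €171,791.74.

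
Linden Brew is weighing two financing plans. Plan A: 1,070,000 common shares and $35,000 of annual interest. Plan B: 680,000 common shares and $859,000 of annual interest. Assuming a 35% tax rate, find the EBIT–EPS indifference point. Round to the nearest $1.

At indifference, (EBIT − 35,000)(1 − t)/1,070,000 = (EBIT − 859,000)(1 − t)/680,000.
Cancelling (1 − t) and cross-multiplying: 680,000·(EBIT − 35,000) = 1,070,000·(EBIT − 859,000).
EBIT × (1,070,000 − 680,000) = 859,000 × 1,070,000 − 35,000 × 680,000 = 895,330,000,000, so EBIT = 895,330,000,000 ÷ 390,000 = 2,295,717.95.

$2,295,718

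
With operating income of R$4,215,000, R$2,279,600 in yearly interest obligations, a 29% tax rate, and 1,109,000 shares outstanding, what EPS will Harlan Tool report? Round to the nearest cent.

Interest = R$2,279,600.00, so EBT = R$4,215,000 − R$2,279,600.00 = R$1,935,400.00.
Net income = R$1,935,400.00 × (1 − 0.29) = R$1,374,134.00.
Per share: R$1,374,134.00 / 1,109,000 shares = R$1.24.

R$1.24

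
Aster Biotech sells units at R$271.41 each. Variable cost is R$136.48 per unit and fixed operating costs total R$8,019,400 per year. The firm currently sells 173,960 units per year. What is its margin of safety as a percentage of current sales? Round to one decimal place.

65.8%

Unit CM = price − variable cost = R$271.41 − R$136.48 = R$134.93. Break-even units = R$8,019,400 ÷ R$134.93 = 59,433.78; break-even revenue = 59,433.78 × R$271.41 = R$16,130,922.36.
Current sales = 173,960 × R$271.41 = R$47,214,483.60.
Margin of safety = (R$47,214,483.60 − R$16,130,922.36) ÷ R$47,214,483.60 = 65.8%.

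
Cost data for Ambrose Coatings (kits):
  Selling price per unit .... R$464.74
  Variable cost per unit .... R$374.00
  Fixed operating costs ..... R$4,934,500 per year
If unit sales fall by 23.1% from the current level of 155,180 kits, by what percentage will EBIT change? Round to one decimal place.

-35.6%

Total contribution margin = 155,180 × R$90.74 = R$14,081,033.20.
Subtracting fixed costs: EBIT = R$14,081,033.20 − R$4,934,500 = R$9,146,533.20.
Degree of operating leverage = R$14,081,033.20 / R$9,146,533.20 = 1.5395.
%ΔEBIT = DOL × %ΔSales = 1.5395 × -23.1% = -35.6%.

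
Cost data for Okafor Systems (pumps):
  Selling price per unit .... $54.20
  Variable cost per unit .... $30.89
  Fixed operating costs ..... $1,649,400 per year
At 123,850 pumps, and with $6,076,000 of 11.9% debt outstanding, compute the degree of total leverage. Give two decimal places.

Total contribution margin = 123,850 × $23.31 = $2,886,943.50.
Subtracting fixed costs: EBIT = $2,886,943.50 − $1,649,400 = $1,237,543.50. Interest = $723,044.00.
DOL = $2,886,943.50 ÷ $1,237,543.50 = 2.3328; DFL = $1,237,543.50 ÷ $514,499.50 = 2.4053.
DCL = DOL × DFL = 2.3328 × 2.4053 = 5.6111.

5.61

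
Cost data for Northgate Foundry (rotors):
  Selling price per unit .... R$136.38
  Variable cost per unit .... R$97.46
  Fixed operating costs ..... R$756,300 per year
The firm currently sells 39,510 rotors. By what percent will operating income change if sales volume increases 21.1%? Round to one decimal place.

+41.5%

Total contribution margin = 39,510 × R$38.92 = R$1,537,729.20.
EBIT = R$1,537,729.20 − R$756,300 = R$781,429.20.
Degree of operating leverage = R$1,537,729.20 / R$781,429.20 = 1.9678.
So EBIT moves 1.9678 × (+21.1%) = +41.5%.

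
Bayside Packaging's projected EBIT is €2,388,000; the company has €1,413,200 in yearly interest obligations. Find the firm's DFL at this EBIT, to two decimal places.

Annual interest charges come to €1,413,200.00.
DFL = EBIT ÷ (EBIT − I) = €2,388,000 ÷ (€2,388,000 − €1,413,200.00) = €2,388,000 ÷ €974,800.00 = 2.4497.

2.45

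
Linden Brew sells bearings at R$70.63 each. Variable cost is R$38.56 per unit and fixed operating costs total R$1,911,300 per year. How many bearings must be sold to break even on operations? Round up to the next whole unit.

59,598 bearings

Contribution margin per unit = R$70.63 − R$38.56 = R$32.07.
Break-even Q = R$1,911,300 / R$32.07 = 59,597.75 → 59,598 bearings.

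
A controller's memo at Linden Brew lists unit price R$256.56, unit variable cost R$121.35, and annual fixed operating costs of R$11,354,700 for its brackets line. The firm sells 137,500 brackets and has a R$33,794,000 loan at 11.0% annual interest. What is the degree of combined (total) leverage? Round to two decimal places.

Total contribution margin = 137,500 × R$135.21 = R$18,591,375.00.
EBIT = R$18,591,375.00 − R$11,354,700 = R$7,236,675.00. Interest = R$3,717,340.00, so EBIT − I = R$3,519,335.00.
Degree of total leverage = total CM / (EBIT − interest) = R$18,591,375.00 / R$3,519,335.00 = 5.2826.

5.28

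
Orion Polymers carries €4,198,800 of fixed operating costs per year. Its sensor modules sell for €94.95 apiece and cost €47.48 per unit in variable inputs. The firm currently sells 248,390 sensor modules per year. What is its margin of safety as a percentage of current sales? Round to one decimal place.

Contribution margin per unit = €94.95 − €47.48 = €47.47. Break-even units = €4,198,800 ÷ €47.47 = 88,451.65; break-even revenue = 88,451.65 × €94.95 = €8,398,484.52.
Current sales = 248,390 × €94.95 = €23,584,630.50.
Margin of safety = (€23,584,630.50 − €8,398,484.52) ÷ €23,584,630.50 = 64.4%.

64.4%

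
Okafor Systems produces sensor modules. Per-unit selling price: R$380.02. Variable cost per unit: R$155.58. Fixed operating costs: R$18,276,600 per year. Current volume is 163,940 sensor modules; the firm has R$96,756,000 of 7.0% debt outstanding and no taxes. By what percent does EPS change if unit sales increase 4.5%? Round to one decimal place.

+14.1%

Contribution at this volume is 163,940 × R$224.44 = R$36,794,693.60.
EBIT = R$36,794,693.60 − R$18,276,600 = R$18,518,093.60.
Interest = R$6,772,920.00, so EBIT − I = R$11,745,173.60.
DCL = total CM / (EBIT − I) = R$36,794,693.60 / R$11,745,173.60 = 3.1328.
EPS therefore changes by 3.1328 × (+4.5%) = +14.1%.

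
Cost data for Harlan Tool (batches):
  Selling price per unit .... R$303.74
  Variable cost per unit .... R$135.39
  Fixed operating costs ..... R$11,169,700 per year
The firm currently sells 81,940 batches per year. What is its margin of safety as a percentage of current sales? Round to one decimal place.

Unit CM = price − variable cost = R$303.74 − R$135.39 = R$168.35. Break-even units = R$11,169,700 ÷ R$168.35 = 66,348.08; break-even revenue = 66,348.08 × R$303.74 = R$20,152,567.14.
Actual sales revenue = 81,940 × R$303.74 = R$24,888,455.60.
Margin of safety = (R$24,888,455.60 − R$20,152,567.14) ÷ R$24,888,455.60 = 19.0%.

19.0%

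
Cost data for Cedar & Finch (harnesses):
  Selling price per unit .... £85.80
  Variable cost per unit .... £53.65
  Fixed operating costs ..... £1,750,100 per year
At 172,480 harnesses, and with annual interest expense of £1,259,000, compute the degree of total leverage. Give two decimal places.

2.19

Contribution at this volume is 172,480 × £32.15 = £5,545,232.00.
Subtracting fixed costs: EBIT = £5,545,232.00 − £1,750,100 = £3,795,132.00. Interest = £1,259,000.00, so EBIT − I = £2,536,132.00.
Degree of total leverage = total CM / (EBIT − interest) = £5,545,232.00 / £2,536,132.00 = 2.1865.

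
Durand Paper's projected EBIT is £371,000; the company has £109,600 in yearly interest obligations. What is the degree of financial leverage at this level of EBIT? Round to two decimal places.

1.42

Interest = £109,600.00.
Degree of financial leverage = EBIT / (EBIT − interest) = £371,000 / £261,400.00 = 1.4193.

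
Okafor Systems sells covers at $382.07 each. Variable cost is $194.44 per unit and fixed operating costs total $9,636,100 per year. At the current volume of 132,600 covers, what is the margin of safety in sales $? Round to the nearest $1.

Contribution margin per unit = $382.07 − $194.44 = $187.63. Break-even units = $9,636,100 ÷ $187.63 = 51,356.93; break-even revenue = 51,356.93 × $382.07 = $19,621,940.67.
Actual sales revenue = 132,600 × $382.07 = $50,662,482.00.
Margin of safety = $50,662,482.00 − $19,621,940.67 = $31,040,541.

$31,040,541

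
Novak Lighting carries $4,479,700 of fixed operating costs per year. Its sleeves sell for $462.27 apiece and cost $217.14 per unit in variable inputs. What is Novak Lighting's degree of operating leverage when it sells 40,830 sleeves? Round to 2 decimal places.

1.81

At 40,830 units, contribution = 40,830 × $245.13 = $10,008,657.90.
EBIT = $10,008,657.90 − $4,479,700 = $5,528,957.90.
So DOL = total CM / EBIT = $10,008,657.90 / $5,528,957.90 = 1.8102.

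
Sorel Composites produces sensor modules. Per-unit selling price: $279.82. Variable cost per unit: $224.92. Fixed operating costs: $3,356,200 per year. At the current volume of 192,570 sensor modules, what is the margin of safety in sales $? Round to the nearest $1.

$36,778,710

Contribution margin per unit = $279.82 − $224.92 = $54.90. Break-even units = $3,356,200 ÷ $54.90 = 61,132.97; break-even revenue = 61,132.97 × $279.82 = $17,106,227.40.
Actual sales revenue = 192,570 × $279.82 = $53,884,937.40.
Margin of safety = $53,884,937.40 − $17,106,227.40 = $36,778,710.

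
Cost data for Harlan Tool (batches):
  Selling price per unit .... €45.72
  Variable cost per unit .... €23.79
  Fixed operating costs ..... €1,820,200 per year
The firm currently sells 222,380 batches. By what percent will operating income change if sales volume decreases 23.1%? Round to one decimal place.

Total contribution margin = 222,380 × €21.93 = €4,876,793.40.
Operating income = contribution − fixed costs = €4,876,793.40 − €1,820,200 = €3,056,593.40.
So DOL = total CM / EBIT = €4,876,793.40 / €3,056,593.40 = 1.5955.
Operating income changes by 1.5955 × -23.1% = -36.9%.

-36.9%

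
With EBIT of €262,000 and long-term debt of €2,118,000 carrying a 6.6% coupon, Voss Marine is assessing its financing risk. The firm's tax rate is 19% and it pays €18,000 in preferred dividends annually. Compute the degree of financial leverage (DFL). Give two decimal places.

2.62

Interest = €139,788.00.
Preferred dividends grossed up pre-tax: €18,000 / (1 − 0.19) = €22,222.22.
DFL = EBIT ÷ [EBIT − I − D_p/(1−t)] = €262,000 ÷ [€262,000 − €139,788.00 − €22,222.22] = €262,000 ÷ €99,989.78 = 2.6203.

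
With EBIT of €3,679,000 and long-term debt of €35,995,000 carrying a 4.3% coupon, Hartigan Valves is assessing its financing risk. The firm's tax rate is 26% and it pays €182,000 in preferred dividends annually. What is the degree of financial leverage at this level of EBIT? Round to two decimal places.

1.95

Annual interest charges come to €1,547,785.00.
Preferred dividends grossed up pre-tax: €182,000 / (1 − 0.26) = €245,945.95.
DFL = EBIT ÷ [EBIT − I − D_p/(1−t)] = €3,679,000 ÷ [€3,679,000 − €1,547,785.00 − €245,945.95] = €3,679,000 ÷ €1,885,269.05 = 1.9514.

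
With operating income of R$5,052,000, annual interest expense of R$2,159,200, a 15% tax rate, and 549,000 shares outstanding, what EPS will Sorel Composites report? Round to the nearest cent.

R$4.48

Pre-tax income = R$5,052,000 − R$2,159,200.00 = R$2,892,800.00.
Net income = R$2,892,800.00 × (1 − 0.15) = R$2,458,880.00.
Per share: R$2,458,880.00 / 549,000 shares = R$4.48.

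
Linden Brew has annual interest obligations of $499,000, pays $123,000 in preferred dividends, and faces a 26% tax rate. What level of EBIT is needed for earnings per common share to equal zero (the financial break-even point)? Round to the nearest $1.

Preferred dividends are paid after tax, so their pre-tax equivalent is $123,000 ÷ (1 − 0.26) = $166,216.22.
Financial break-even EBIT = interest + D_p ÷ (1 − t) = $499,000 + $166,216.22 = $665,216.22.

$665,216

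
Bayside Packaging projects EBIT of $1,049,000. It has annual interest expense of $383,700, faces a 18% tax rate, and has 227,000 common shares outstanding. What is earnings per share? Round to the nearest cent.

$2.40

Pre-tax income = $1,049,000 − $383,700.00 = $665,300.00.
After tax at 18%: net income = $665,300.00 × 0.82 = $545,546.00.
Per share: $545,546.00 / 227,000 shares = $2.40.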